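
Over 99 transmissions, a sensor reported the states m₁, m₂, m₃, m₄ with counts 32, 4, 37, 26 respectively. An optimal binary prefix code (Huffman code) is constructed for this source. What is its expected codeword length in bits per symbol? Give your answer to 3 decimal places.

Probabilities are the counts divided by 99.
Repeatedly combine the two least-probable nodes; the expected code length is the sum of the merged weights.
merge 4/99 + 26/99 → 10/33
merge 10/33 + 32/99 → 62/99
merge 37/99 + 62/99 → 1
L = 10/33 + 62/99 + 1 = 191/99 ≈ 1.929 bits/symbol.

1.929 bits/symbol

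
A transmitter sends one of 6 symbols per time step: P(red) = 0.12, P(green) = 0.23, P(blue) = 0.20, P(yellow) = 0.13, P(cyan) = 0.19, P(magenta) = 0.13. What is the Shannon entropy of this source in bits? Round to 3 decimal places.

2.540 bits

H = −Σ pᵢ log₂ pᵢ.
−0.12·log₂(0.12) = 0.3671
−0.23·log₂(0.23) = 0.4877
−0.20·log₂(0.20) = 0.4644
−0.13·log₂(0.13) = 0.3826
−0.19·log₂(0.19) = 0.4552
−0.13·log₂(0.13) = 0.3826
Sum ≈ 2.5396 → 2.540 bits.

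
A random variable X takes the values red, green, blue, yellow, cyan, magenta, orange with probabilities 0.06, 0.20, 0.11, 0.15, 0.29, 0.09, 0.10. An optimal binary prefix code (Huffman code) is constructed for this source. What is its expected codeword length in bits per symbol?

Repeatedly combine the two least-probable nodes; the expected code length is the sum of the merged weights.
merge 3/50 + 9/100 → 3/20
merge 1/10 + 11/100 → 21/100
merge 3/20 + 3/20 → 3/10
merge 1/5 + 21/100 → 41/100
merge 29/100 + 3/10 → 59/100
merge 41/100 + 59/100 → 1
L = 3/20 + 21/100 + 3/10 + 41/100 + 59/100 + 1 = 133/50 = 2.66 bits/symbol.

2.66 bits/symbol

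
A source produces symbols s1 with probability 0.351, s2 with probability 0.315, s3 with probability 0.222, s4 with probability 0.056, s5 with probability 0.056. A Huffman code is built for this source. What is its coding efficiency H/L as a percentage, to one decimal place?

95.6%

Entropy H = −Σ p log₂ p ≈ 2.0029 bits.
Huffman merges: 7/125+7/125→14/125; 14/125+111/500→167/500; 63/200+167/500→649/1000; 351/1000+649/1000→1. L = 419/200 ≈ 2.0950.
Efficiency = H/L = 2.0029/2.0950 = 95.6%.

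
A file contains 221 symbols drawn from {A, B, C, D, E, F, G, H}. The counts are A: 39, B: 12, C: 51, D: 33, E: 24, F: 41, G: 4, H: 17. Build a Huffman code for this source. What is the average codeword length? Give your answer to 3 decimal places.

Probabilities are the counts divided by 221.
Repeatedly combine the two least-probable nodes; the expected code length is the sum of the merged weights.
merge 4/221 + 12/221 → 16/221
merge 16/221 + 1/13 → 33/221
merge 24/221 + 33/221 → 57/221
merge 33/221 + 3/17 → 72/221
merge 41/221 + 3/13 → 92/221
merge 57/221 + 72/221 → 129/221
merge 92/221 + 129/221 → 1
L = 16/221 + 33/221 + 57/221 + 72/221 + 92/221 + 129/221 + 1 = 620/221 ≈ 2.805 bits/symbol.

2.805 bits/symbol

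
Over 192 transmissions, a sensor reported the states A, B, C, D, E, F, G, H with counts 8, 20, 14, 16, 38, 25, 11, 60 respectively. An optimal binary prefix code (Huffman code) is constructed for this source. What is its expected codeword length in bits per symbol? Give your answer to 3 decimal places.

Probabilities are the counts divided by 192.
Repeatedly combine the two least-probable nodes; the expected code length is the sum of the merged weights.
merge 1/24 + 11/192 → 19/192
merge 7/96 + 1/12 → 5/32
merge 19/192 + 5/48 → 13/64
merge 25/192 + 5/32 → 55/192
merge 19/96 + 13/64 → 77/192
merge 55/192 + 5/16 → 115/192
merge 77/192 + 115/192 → 1
L = 19/192 + 5/32 + 13/64 + 55/192 + 77/192 + 115/192 + 1 = 527/192 ≈ 2.745 bits/symbol.

2.745 bits/symbol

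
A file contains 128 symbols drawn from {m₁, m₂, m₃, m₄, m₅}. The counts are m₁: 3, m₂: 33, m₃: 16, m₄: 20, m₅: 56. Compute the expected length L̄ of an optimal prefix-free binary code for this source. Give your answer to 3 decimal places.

2.016 bits/symbol

Probabilities are the counts divided by 128.
Repeatedly combine the two least-probable nodes; the expected code length is the sum of the merged weights.
merge 3/128 + 1/8 → 19/128
merge 19/128 + 5/32 → 39/128
merge 33/128 + 39/128 → 9/16
merge 7/16 + 9/16 → 1
L = 19/128 + 39/128 + 9/16 + 1 = 129/64 ≈ 2.016 bits/symbol.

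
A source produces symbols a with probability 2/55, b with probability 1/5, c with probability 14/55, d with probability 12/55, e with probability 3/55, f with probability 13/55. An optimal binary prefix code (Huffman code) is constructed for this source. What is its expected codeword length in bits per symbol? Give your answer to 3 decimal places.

Repeatedly combine the two least-probable nodes; the expected code length is the sum of the merged weights.
merge 2/55 + 3/55 → 1/11
merge 1/11 + 1/5 → 16/55
merge 12/55 + 13/55 → 5/11
merge 14/55 + 16/55 → 6/11
merge 5/11 + 6/11 → 1
L = 1/11 + 16/55 + 5/11 + 6/11 + 1 = 131/55 ≈ 2.382 bits/symbol.

2.382 bits/symbol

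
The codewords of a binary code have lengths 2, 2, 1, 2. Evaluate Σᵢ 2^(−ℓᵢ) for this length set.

With common denominator 2^2 = 4: Σ 2^(−ℓᵢ) = 1/4 + 1/4 + 2/4 + 1/4 = 5/4 = 1.25.

1.25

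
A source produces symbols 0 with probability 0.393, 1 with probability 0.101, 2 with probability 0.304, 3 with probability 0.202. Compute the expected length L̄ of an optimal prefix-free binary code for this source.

Repeatedly combine the two least-probable nodes; the expected code length is the sum of the merged weights.
merge 101/1000 + 101/500 → 303/1000
merge 303/1000 + 38/125 → 607/1000
merge 393/1000 + 607/1000 → 1
L = 303/1000 + 607/1000 + 1 = 191/100 = 1.91 bits/symbol.

1.91 bits/symbol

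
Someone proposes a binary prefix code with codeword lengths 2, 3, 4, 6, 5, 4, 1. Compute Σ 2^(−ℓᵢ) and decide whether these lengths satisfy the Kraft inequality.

1.046875; no

With common denominator 2^6 = 64: Σ 2^(−ℓᵢ) = 16/64 + 8/64 + 4/64 + 1/64 + 2/64 + 4/64 + 32/64 = 67/64 = 1.046875.
Kraft's inequality requires Σ ≤ 1; here Σ = 1.046875 > 1, so no such prefix code exists.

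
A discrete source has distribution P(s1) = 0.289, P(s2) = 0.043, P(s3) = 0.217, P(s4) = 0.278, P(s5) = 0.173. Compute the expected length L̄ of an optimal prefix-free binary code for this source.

Repeatedly combine the two least-probable nodes; the expected code length is the sum of the merged weights.
merge 43/1000 + 173/1000 → 27/125
merge 27/125 + 217/1000 → 433/1000
merge 139/500 + 289/1000 → 567/1000
merge 433/1000 + 567/1000 → 1
L = 27/125 + 433/1000 + 567/1000 + 1 = 277/125 = 2.216 bits/symbol.

2.216 bits/symbol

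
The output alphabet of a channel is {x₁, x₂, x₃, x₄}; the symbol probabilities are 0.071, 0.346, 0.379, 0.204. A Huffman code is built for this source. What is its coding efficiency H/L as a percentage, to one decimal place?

Entropy H = −Σ p log₂ p ≈ 1.7991 bits.
Huffman merges: 71/1000+51/250→11/40; 11/40+173/500→621/1000; 379/1000+621/1000→1. L = 237/125 ≈ 1.8960.
Efficiency = H/L = 1.7991/1.8960 = 94.9%.

94.9%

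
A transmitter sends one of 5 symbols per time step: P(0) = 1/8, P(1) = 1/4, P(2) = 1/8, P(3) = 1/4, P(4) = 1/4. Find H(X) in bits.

Each probability is a power of 1/2, so log₂(1/p) is an integer.
H = Σ p·log₂(1/p) = 1/8·3 + 1/4·2 + 1/8·3 + 1/4·2 + 1/4·2 = 2.25 bits.

2.25 bits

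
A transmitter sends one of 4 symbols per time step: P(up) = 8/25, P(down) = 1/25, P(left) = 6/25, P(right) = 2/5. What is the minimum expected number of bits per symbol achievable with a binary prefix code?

Repeatedly combine the two least-probable nodes; the expected code length is the sum of the merged weights.
merge 1/25 + 6/25 → 7/25
merge 7/25 + 8/25 → 3/5
merge 2/5 + 3/5 → 1
L = 7/25 + 3/5 + 1 = 47/25 = 1.88 bits/symbol.

1.88 bits/symbol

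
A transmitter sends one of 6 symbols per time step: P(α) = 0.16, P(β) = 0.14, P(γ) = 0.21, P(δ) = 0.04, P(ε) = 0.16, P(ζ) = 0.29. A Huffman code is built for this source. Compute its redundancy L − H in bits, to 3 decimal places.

0.080 bits

Entropy H = −Σ p log₂ p ≈ 2.4196 bits.
Huffman merges: 1/25+7/50→9/50; 4/25+4/25→8/25; 9/50+21/100→39/100; 29/100+8/25→61/100; 39/100+61/100→1. L = 5/2 ≈ 2.5000.
L − H = 2.5000 − 2.4196 = 0.080 bits.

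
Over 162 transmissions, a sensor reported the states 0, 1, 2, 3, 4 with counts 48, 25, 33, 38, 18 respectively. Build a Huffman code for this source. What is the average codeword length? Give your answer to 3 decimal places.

Probabilities are the counts divided by 162.
Repeatedly combine the two least-probable nodes; the expected code length is the sum of the merged weights.
merge 1/9 + 25/162 → 43/162
merge 11/54 + 19/81 → 71/162
merge 43/162 + 8/27 → 91/162
merge 71/162 + 91/162 → 1
L = 43/162 + 71/162 + 91/162 + 1 = 367/162 ≈ 2.265 bits/symbol.

2.265 bits/symbol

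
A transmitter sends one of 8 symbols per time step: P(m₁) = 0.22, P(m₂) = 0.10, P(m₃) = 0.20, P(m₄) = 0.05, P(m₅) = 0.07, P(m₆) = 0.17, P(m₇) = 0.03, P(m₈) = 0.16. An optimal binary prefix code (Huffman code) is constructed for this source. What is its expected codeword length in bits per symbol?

Repeatedly combine the two least-probable nodes; the expected code length is the sum of the merged weights.
merge 3/100 + 1/20 → 2/25
merge 7/100 + 2/25 → 3/20
merge 1/10 + 3/20 → 1/4
merge 4/25 + 17/100 → 33/100
merge 1/5 + 11/50 → 21/50
merge 1/4 + 33/100 → 29/50
merge 21/50 + 29/50 → 1
L = 2/25 + 3/20 + 1/4 + 33/100 + 21/50 + 29/50 + 1 = 281/100 = 2.81 bits/symbol.

2.81 bits/symbol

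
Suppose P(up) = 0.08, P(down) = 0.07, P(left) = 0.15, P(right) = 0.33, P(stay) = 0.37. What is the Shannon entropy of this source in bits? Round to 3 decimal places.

2.029 bits

H = −Σ pᵢ log₂ pᵢ.
−0.08·log₂(0.08) = 0.2915
−0.07·log₂(0.07) = 0.2686
−0.15·log₂(0.15) = 0.4105
−0.33·log₂(0.33) = 0.5278
−0.37·log₂(0.37) = 0.5307
Sum ≈ 2.0292 → 2.029 bits.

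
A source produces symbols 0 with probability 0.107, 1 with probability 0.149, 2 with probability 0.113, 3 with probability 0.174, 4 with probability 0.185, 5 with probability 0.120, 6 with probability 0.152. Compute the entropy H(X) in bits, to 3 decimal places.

H = −Σ pᵢ log₂ pᵢ.
−0.107·log₂(0.107) = 0.3450
−0.149·log₂(0.149) = 0.4092
−0.113·log₂(0.113) = 0.3555
−0.174·log₂(0.174) = 0.4390
−0.185·log₂(0.185) = 0.4504
−0.120·log₂(0.120) = 0.3671
−0.152·log₂(0.152) = 0.4131
Sum ≈ 2.7792 → 2.779 bits.

2.779 bits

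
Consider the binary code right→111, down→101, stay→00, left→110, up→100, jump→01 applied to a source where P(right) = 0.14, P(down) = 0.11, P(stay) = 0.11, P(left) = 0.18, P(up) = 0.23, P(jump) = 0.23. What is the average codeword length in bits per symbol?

2.66 bits/symbol

L̄ = Σ pᵢ·ℓᵢ = 0.14·3 + 0.11·3 + 0.11·2 + 0.18·3 + 0.23·3 + 0.23·2 = 2.66 bits/symbol.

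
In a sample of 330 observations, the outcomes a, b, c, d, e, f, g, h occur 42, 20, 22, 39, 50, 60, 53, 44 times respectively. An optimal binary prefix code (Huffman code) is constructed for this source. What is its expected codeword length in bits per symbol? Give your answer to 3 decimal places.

2.945 bits/symbol

Probabilities are the counts divided by 330.
Repeatedly combine the two least-probable nodes; the expected code length is the sum of the merged weights.
merge 2/33 + 1/15 → 7/55
merge 13/110 + 7/55 → 27/110
merge 7/55 + 2/15 → 43/165
merge 5/33 + 53/330 → 103/330
merge 2/11 + 27/110 → 47/110
merge 43/165 + 103/330 → 63/110
merge 47/110 + 63/110 → 1
L = 7/55 + 27/110 + 43/165 + 103/330 + 47/110 + 63/110 + 1 = 162/55 ≈ 2.945 bits/symbol.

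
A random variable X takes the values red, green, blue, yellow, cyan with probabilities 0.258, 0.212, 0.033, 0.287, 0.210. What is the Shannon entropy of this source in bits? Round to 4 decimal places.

2.1308 bits

H = −Σ pᵢ log₂ pᵢ.
−0.258·log₂(0.258) = 0.5043
−0.212·log₂(0.212) = 0.4744
−0.033·log₂(0.033) = 0.1624
−0.287·log₂(0.287) = 0.5169
−0.210·log₂(0.210) = 0.4728
Sum ≈ 2.1308 → 2.1308 bits.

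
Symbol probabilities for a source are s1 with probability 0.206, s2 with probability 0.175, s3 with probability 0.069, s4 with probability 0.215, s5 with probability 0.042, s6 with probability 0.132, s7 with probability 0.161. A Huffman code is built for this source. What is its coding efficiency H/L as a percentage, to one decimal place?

Entropy H = −Σ p log₂ p ≈ 2.6544 bits.
Huffman merges: 21/500+69/1000→111/1000; 111/1000+33/250→243/1000; 161/1000+7/40→42/125; 103/500+43/200→421/1000; 243/1000+42/125→579/1000; 421/1000+579/1000→1. L = 269/100 ≈ 2.6900.
Efficiency = H/L = 2.6544/2.6900 = 98.7%.

98.7%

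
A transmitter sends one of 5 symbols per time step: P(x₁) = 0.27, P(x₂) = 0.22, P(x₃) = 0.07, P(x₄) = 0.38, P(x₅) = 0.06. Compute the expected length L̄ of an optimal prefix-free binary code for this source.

Repeatedly combine the two least-probable nodes; the expected code length is the sum of the merged weights.
merge 3/50 + 7/100 → 13/100
merge 13/100 + 11/50 → 7/20
merge 27/100 + 7/20 → 31/50
merge 19/50 + 31/50 → 1
L = 13/100 + 7/20 + 31/50 + 1 = 21/10 = 2.1 bits/symbol.

2.1 bits/symbol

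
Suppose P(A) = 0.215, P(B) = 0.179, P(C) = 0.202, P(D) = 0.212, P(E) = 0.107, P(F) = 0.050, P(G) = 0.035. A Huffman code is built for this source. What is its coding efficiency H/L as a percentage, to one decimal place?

Entropy H = −Σ p log₂ p ≈ 2.5920 bits.
Huffman merges: 7/200+1/20→17/200; 17/200+107/1000→24/125; 179/1000+24/125→371/1000; 101/500+53/250→207/500; 43/200+371/1000→293/500; 207/500+293/500→1. L = 331/125 ≈ 2.6480.
Efficiency = H/L = 2.5920/2.6480 = 97.9%.

97.9%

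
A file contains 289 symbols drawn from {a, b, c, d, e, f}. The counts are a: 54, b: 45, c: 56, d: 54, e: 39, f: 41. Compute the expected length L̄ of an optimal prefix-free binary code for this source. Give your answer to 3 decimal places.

2.619 bits/symbol

Probabilities are the counts divided by 289.
Repeatedly combine the two least-probable nodes; the expected code length is the sum of the merged weights.
merge 39/289 + 41/289 → 80/289
merge 45/289 + 54/289 → 99/289
merge 54/289 + 56/289 → 110/289
merge 80/289 + 99/289 → 179/289
merge 110/289 + 179/289 → 1
L = 80/289 + 99/289 + 110/289 + 179/289 + 1 = 757/289 ≈ 2.619 bits/symbol.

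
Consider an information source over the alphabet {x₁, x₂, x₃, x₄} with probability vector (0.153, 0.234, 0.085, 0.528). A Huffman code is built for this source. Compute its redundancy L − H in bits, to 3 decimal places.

Entropy H = −Σ p log₂ p ≈ 1.6935 bits.
Huffman merges: 17/200+153/1000→119/500; 117/500+119/500→59/125; 59/125+66/125→1. L = 171/100 ≈ 1.7100.
L − H = 1.7100 − 1.6935 = 0.016 bits.

0.016 bits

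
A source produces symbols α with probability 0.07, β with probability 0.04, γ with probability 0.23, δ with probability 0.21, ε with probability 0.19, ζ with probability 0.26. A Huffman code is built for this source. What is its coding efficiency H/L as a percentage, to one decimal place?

Entropy H = −Σ p log₂ p ≈ 2.3753 bits.
Huffman merges: 1/25+7/100→11/100; 11/100+19/100→3/10; 21/100+23/100→11/25; 13/50+3/10→14/25; 11/25+14/25→1. L = 241/100 ≈ 2.4100.
Efficiency = H/L = 2.3753/2.4100 = 98.6%.

98.6%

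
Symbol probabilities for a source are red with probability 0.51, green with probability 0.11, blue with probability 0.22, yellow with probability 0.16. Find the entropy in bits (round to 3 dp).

H = −Σ pᵢ log₂ pᵢ.
−0.51·log₂(0.51) = 0.4954
−0.11·log₂(0.11) = 0.3503
−0.22·log₂(0.22) = 0.4806
−0.16·log₂(0.16) = 0.4230
Sum ≈ 1.7493 → 1.749 bits.

1.749 bits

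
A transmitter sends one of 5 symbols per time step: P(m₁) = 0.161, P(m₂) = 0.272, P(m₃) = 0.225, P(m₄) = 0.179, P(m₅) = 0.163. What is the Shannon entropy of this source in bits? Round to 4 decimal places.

H = −Σ pᵢ log₂ pᵢ.
−0.161·log₂(0.161) = 0.4242
−0.272·log₂(0.272) = 0.5109
−0.225·log₂(0.225) = 0.4842
−0.179·log₂(0.179) = 0.4443
−0.163·log₂(0.163) = 0.4266
Sum ≈ 2.2902 → 2.2902 bits.

2.2902 bits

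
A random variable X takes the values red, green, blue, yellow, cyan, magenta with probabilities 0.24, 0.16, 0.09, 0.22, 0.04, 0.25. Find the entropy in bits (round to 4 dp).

2.3961 bits

H = −Σ pᵢ log₂ pᵢ.
−0.24·log₂(0.24) = 0.4941
−0.16·log₂(0.16) = 0.4230
−0.09·log₂(0.09) = 0.3127
−0.22·log₂(0.22) = 0.4806
−0.04·log₂(0.04) = 0.1858
−0.25·log₂(0.25) = 0.5000
Sum ≈ 2.3961 → 2.3961 bits.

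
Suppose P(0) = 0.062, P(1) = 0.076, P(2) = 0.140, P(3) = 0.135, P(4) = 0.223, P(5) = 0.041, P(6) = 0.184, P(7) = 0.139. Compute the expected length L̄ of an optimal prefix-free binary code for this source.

Repeatedly combine the two least-probable nodes; the expected code length is the sum of the merged weights.
merge 41/1000 + 31/500 → 103/1000
merge 19/250 + 103/1000 → 179/1000
merge 27/200 + 139/1000 → 137/500
merge 7/50 + 179/1000 → 319/1000
merge 23/125 + 223/1000 → 407/1000
merge 137/500 + 319/1000 → 593/1000
merge 407/1000 + 593/1000 → 1
L = 103/1000 + 179/1000 + 137/500 + 319/1000 + 407/1000 + 593/1000 + 1 = 23/8 = 2.875 bits/symbol.

2.875 bits/symbol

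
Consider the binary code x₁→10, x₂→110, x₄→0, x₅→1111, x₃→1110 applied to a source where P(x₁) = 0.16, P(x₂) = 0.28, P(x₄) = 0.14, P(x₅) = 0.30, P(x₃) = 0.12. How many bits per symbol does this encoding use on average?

2.98 bits/symbol

L̄ = Σ pᵢ·ℓᵢ = 0.16·2 + 0.28·3 + 0.14·1 + 0.30·4 + 0.12·4 = 2.98 bits/symbol.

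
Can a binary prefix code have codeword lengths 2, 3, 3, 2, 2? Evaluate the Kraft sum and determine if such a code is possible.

1; yes

With common denominator 2^3 = 8: Σ 2^(−ℓᵢ) = 2/8 + 1/8 + 1/8 + 2/8 + 2/8 = 8/8 = 1.
Kraft's inequality requires Σ ≤ 1; here Σ = 1 ≤ 1, so such a prefix code exists.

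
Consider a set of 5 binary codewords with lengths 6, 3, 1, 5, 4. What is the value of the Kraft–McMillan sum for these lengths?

0.734375

With common denominator 2^6 = 64: Σ 2^(−ℓᵢ) = 1/64 + 8/64 + 32/64 + 2/64 + 4/64 = 47/64 = 0.734375.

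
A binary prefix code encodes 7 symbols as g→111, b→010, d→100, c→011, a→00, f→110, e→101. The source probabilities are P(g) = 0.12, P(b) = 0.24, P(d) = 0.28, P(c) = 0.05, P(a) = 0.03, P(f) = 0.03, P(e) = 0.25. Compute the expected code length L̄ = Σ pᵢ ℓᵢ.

L̄ = Σ pᵢ·ℓᵢ = 0.12·3 + 0.24·3 + 0.28·3 + 0.05·3 + 0.03·2 + 0.03·3 + 0.25·3 = 2.97 bits/symbol.

2.97 bits/symbol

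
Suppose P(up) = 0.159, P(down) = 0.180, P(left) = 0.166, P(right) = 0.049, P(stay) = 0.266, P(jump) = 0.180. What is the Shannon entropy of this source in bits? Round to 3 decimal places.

2.464 bits

H = −Σ pᵢ log₂ pᵢ.
−0.159·log₂(0.159) = 0.4218
−0.180·log₂(0.180) = 0.4453
−0.166·log₂(0.166) = 0.4301
−0.049·log₂(0.049) = 0.2132
−0.266·log₂(0.266) = 0.5082
−0.180·log₂(0.180) = 0.4453
Sum ≈ 2.4639 → 2.464 bits.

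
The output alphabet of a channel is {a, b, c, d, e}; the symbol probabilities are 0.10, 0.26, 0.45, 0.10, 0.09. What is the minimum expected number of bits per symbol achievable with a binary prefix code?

2.03 bits/symbol

Repeatedly combine the two least-probable nodes; the expected code length is the sum of the merged weights.
merge 9/100 + 1/10 → 19/100
merge 1/10 + 19/100 → 29/100
merge 13/50 + 29/100 → 11/20
merge 9/20 + 11/20 → 1
L = 19/100 + 29/100 + 11/20 + 1 = 203/100 = 2.03 bits/symbol.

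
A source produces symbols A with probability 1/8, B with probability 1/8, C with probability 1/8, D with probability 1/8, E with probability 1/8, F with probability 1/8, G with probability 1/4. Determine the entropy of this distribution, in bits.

Each probability is a power of 1/2, so log₂(1/p) is an integer.
H = Σ p·log₂(1/p) = 1/8·3 + 1/8·3 + 1/8·3 + 1/8·3 + 1/8·3 + 1/8·3 + 1/4·2 = 2.75 bits.

2.75 bits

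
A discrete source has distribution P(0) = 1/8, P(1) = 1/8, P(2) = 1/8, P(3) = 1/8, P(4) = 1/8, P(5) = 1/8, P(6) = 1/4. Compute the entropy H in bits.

Each probability is a power of 1/2, so log₂(1/p) is an integer.
H = Σ p·log₂(1/p) = 1/8·3 + 1/8·3 + 1/8·3 + 1/8·3 + 1/8·3 + 1/8·3 + 1/4·2 = 2.75 bits.

2.75 bits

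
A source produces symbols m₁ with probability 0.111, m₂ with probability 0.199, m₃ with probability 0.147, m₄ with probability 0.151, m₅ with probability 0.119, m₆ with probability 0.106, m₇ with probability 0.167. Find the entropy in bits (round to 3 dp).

2.774 bits

H = −Σ pᵢ log₂ pᵢ.
−0.111·log₂(0.111) = 0.3520
−0.199·log₂(0.199) = 0.4635
−0.147·log₂(0.147) = 0.4066
−0.151·log₂(0.151) = 0.4118
−0.119·log₂(0.119) = 0.3654
−0.106·log₂(0.106) = 0.3432
−0.167·log₂(0.167) = 0.4312
Sum ≈ 2.7738 → 2.774 bits.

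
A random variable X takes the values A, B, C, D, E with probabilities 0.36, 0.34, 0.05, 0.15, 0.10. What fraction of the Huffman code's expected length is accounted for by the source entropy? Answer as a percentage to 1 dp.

96.6%

Entropy H = −Σ p log₂ p ≈ 2.0186 bits.
Huffman merges: 1/20+1/10→3/20; 3/20+3/20→3/10; 3/10+17/50→16/25; 9/25+16/25→1. L = 209/100 ≈ 2.0900.
Efficiency = H/L = 2.0186/2.0900 = 96.6%.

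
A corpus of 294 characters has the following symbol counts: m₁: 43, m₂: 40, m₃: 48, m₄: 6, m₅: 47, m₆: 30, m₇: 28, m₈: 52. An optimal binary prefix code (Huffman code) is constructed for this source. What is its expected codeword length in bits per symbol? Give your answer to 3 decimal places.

2.939 bits/symbol

Probabilities are the counts divided by 294.
Repeatedly combine the two least-probable nodes; the expected code length is the sum of the merged weights.
merge 1/49 + 2/21 → 17/147
merge 5/49 + 17/147 → 32/147
merge 20/147 + 43/294 → 83/294
merge 47/294 + 8/49 → 95/294
merge 26/147 + 32/147 → 58/147
merge 83/294 + 95/294 → 89/147
merge 58/147 + 89/147 → 1
L = 17/147 + 32/147 + 83/294 + 95/294 + 58/147 + 89/147 + 1 = 144/49 ≈ 2.939 bits/symbol.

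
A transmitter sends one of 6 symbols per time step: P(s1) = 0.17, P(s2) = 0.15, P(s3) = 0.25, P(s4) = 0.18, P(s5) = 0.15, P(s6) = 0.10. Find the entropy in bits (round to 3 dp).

2.533 bits

H = −Σ pᵢ log₂ pᵢ.
−0.17·log₂(0.17) = 0.4346
−0.15·log₂(0.15) = 0.4105
−0.25·log₂(0.25) = 0.5000
−0.18·log₂(0.18) = 0.4453
−0.15·log₂(0.15) = 0.4105
−0.10·log₂(0.10) = 0.3322
Sum ≈ 2.5332 → 2.533 bits.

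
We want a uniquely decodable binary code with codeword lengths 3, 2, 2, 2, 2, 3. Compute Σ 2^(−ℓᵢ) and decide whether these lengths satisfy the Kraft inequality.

With common denominator 2^3 = 8: Σ 2^(−ℓᵢ) = 1/8 + 2/8 + 2/8 + 2/8 + 2/8 + 1/8 = 10/8 = 1.25.
Kraft's inequality requires Σ ≤ 1; here Σ = 1.25 > 1, so no such prefix code exists.

1.25; no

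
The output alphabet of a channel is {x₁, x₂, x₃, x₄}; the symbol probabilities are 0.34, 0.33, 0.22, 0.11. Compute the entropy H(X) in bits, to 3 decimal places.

H = −Σ pᵢ log₂ pᵢ.
−0.34·log₂(0.34) = 0.5292
−0.33·log₂(0.33) = 0.5278
−0.22·log₂(0.22) = 0.4806
−0.11·log₂(0.11) = 0.3503
Sum ≈ 1.8879 → 1.888 bits.

1.888 bits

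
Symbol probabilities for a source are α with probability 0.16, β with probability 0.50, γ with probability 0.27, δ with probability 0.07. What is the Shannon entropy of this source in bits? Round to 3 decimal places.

H = −Σ pᵢ log₂ pᵢ.
−0.16·log₂(0.16) = 0.4230
−0.50·log₂(0.50) = 0.5000
−0.27·log₂(0.27) = 0.5100
−0.07·log₂(0.07) = 0.2686
Sum ≈ 1.7016 → 1.702 bits.

1.702 bits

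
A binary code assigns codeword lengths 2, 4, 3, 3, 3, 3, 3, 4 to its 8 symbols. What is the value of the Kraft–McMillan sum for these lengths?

With common denominator 2^4 = 16: Σ 2^(−ℓᵢ) = 4/16 + 1/16 + 2/16 + 2/16 + 2/16 + 2/16 + 2/16 + 1/16 = 16/16 = 1.

1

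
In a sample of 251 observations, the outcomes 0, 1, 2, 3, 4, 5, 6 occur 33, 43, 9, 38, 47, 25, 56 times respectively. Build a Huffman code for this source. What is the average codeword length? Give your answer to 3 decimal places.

Probabilities are the counts divided by 251.
Repeatedly combine the two least-probable nodes; the expected code length is the sum of the merged weights.
merge 9/251 + 25/251 → 34/251
merge 33/251 + 34/251 → 67/251
merge 38/251 + 43/251 → 81/251
merge 47/251 + 56/251 → 103/251
merge 67/251 + 81/251 → 148/251
merge 103/251 + 148/251 → 1
L = 34/251 + 67/251 + 81/251 + 103/251 + 148/251 + 1 = 684/251 ≈ 2.725 bits/symbol.

2.725 bits/symbol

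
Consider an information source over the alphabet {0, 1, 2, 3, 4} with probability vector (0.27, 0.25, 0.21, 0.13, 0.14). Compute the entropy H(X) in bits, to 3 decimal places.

H = −Σ pᵢ log₂ pᵢ.
−0.27·log₂(0.27) = 0.5100
−0.25·log₂(0.25) = 0.5000
−0.21·log₂(0.21) = 0.4728
−0.13·log₂(0.13) = 0.3826
−0.14·log₂(0.14) = 0.3971
Sum ≈ 2.2626 → 2.263 bits.

2.263 bits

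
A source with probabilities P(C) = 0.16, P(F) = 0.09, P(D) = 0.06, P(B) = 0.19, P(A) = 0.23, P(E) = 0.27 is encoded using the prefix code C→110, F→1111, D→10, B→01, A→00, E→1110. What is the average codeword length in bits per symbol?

L̄ = Σ pᵢ·ℓᵢ = 0.16·3 + 0.09·4 + 0.06·2 + 0.19·2 + 0.23·2 + 0.27·4 = 2.88 bits/symbol.

2.88 bits/symbol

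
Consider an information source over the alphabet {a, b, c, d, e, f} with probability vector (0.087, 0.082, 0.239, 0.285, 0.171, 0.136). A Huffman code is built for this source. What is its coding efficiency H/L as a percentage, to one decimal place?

98.6%

Entropy H = −Σ p log₂ p ≈ 2.4392 bits.
Huffman merges: 41/500+87/1000→169/1000; 17/125+169/1000→61/200; 171/1000+239/1000→41/100; 57/200+61/200→59/100; 41/100+59/100→1. L = 1237/500 ≈ 2.4740.
Efficiency = H/L = 2.4392/2.4740 = 98.6%.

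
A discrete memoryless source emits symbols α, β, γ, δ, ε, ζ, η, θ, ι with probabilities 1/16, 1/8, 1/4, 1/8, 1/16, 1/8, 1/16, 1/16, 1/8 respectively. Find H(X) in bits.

3 bits

Each probability is a power of 1/2, so log₂(1/p) is an integer.
H = Σ p·log₂(1/p) = 1/16·4 + 1/8·3 + 1/4·2 + 1/8·3 + 1/16·4 + 1/8·3 + 1/16·4 + 1/16·4 + 1/8·3 = 3 bits.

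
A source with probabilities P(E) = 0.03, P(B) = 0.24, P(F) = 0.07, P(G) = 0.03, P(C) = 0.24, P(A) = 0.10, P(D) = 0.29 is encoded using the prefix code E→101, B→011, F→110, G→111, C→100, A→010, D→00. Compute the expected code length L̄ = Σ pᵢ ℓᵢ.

L̄ = Σ pᵢ·ℓᵢ = 0.03·3 + 0.24·3 + 0.07·3 + 0.03·3 + 0.24·3 + 0.10·3 + 0.29·2 = 2.71 bits/symbol.

2.71 bits/symbol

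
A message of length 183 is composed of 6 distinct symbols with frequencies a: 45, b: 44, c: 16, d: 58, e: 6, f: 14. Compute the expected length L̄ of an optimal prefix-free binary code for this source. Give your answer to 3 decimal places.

2.306 bits/symbol

Probabilities are the counts divided by 183.
Repeatedly combine the two least-probable nodes; the expected code length is the sum of the merged weights.
merge 2/61 + 14/183 → 20/183
merge 16/183 + 20/183 → 12/61
merge 12/61 + 44/183 → 80/183
merge 15/61 + 58/183 → 103/183
merge 80/183 + 103/183 → 1
L = 20/183 + 12/61 + 80/183 + 103/183 + 1 = 422/183 ≈ 2.306 bits/symbol.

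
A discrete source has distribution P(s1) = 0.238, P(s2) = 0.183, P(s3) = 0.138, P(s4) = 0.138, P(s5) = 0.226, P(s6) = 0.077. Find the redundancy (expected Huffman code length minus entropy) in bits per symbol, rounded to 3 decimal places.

Entropy H = −Σ p log₂ p ≈ 2.4996 bits.
Huffman merges: 77/1000+69/500→43/200; 69/500+183/1000→321/1000; 43/200+113/500→441/1000; 119/500+321/1000→559/1000; 441/1000+559/1000→1. L = 317/125 ≈ 2.5360.
L − H = 2.5360 − 2.4996 = 0.036 bits.

0.036 bits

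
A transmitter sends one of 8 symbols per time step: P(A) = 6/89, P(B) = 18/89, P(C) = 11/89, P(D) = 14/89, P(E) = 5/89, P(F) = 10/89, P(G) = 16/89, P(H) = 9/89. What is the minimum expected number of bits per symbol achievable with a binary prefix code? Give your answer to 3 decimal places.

2.921 bits/symbol

Repeatedly combine the two least-probable nodes; the expected code length is the sum of the merged weights.
merge 5/89 + 6/89 → 11/89
merge 9/89 + 10/89 → 19/89
merge 11/89 + 11/89 → 22/89
merge 14/89 + 16/89 → 30/89
merge 18/89 + 19/89 → 37/89
merge 22/89 + 30/89 → 52/89
merge 37/89 + 52/89 → 1
L = 11/89 + 19/89 + 22/89 + 30/89 + 37/89 + 52/89 + 1 = 260/89 ≈ 2.921 bits/symbol.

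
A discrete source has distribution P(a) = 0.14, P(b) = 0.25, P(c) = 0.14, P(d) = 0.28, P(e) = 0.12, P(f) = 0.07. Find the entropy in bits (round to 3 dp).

2.444 bits

H = −Σ pᵢ log₂ pᵢ.
−0.14·log₂(0.14) = 0.3971
−0.25·log₂(0.25) = 0.5000
−0.14·log₂(0.14) = 0.3971
−0.28·log₂(0.28) = 0.5142
−0.12·log₂(0.12) = 0.3671
−0.07·log₂(0.07) = 0.2686
Sum ≈ 2.4441 → 2.444 bits.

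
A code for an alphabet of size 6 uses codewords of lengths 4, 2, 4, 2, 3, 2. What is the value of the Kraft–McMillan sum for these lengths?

With common denominator 2^4 = 16: Σ 2^(−ℓᵢ) = 1/16 + 4/16 + 1/16 + 4/16 + 2/16 + 4/16 = 16/16 = 1.

1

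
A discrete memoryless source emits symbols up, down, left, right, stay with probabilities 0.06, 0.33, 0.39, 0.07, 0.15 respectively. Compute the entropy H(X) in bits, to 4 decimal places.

1.9803 bits

H = −Σ pᵢ log₂ pᵢ.
−0.06·log₂(0.06) = 0.2435
−0.33·log₂(0.33) = 0.5278
−0.39·log₂(0.39) = 0.5298
−0.07·log₂(0.07) = 0.2686
−0.15·log₂(0.15) = 0.4105
Sum ≈ 1.9803 → 1.9803 bits.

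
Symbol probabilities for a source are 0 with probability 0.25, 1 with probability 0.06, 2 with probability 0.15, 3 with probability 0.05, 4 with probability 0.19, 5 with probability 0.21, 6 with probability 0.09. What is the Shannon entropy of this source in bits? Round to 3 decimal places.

2.611 bits

H = −Σ pᵢ log₂ pᵢ.
−0.25·log₂(0.25) = 0.5000
−0.06·log₂(0.06) = 0.2435
−0.15·log₂(0.15) = 0.4105
−0.05·log₂(0.05) = 0.2161
−0.19·log₂(0.19) = 0.4552
−0.21·log₂(0.21) = 0.4728
−0.09·log₂(0.09) = 0.3127
Sum ≈ 2.6109 → 2.611 bits.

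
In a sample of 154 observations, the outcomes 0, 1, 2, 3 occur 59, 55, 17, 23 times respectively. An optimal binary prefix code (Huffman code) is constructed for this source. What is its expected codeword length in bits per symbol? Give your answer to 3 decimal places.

Probabilities are the counts divided by 154.
Repeatedly combine the two least-probable nodes; the expected code length is the sum of the merged weights.
merge 17/154 + 23/154 → 20/77
merge 20/77 + 5/14 → 95/154
merge 59/154 + 95/154 → 1
L = 20/77 + 95/154 + 1 = 289/154 ≈ 1.877 bits/symbol.

1.877 bits/symbol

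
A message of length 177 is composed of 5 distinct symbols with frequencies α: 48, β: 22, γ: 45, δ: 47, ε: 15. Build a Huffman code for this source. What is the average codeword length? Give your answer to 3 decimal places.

Probabilities are the counts divided by 177.
Repeatedly combine the two least-probable nodes; the expected code length is the sum of the merged weights.
merge 5/59 + 22/177 → 37/177
merge 37/177 + 15/59 → 82/177
merge 47/177 + 16/59 → 95/177
merge 82/177 + 95/177 → 1
L = 37/177 + 82/177 + 95/177 + 1 = 391/177 ≈ 2.209 bits/symbol.

2.209 bits/symbol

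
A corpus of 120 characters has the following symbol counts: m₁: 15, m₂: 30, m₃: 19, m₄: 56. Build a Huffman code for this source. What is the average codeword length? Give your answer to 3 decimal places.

Probabilities are the counts divided by 120.
Repeatedly combine the two least-probable nodes; the expected code length is the sum of the merged weights.
merge 1/8 + 19/120 → 17/60
merge 1/4 + 17/60 → 8/15
merge 7/15 + 8/15 → 1
L = 17/60 + 8/15 + 1 = 109/60 ≈ 1.817 bits/symbol.

1.817 bits/symbol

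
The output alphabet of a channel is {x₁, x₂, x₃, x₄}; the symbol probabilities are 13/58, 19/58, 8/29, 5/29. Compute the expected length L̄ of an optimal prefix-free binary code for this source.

Repeatedly combine the two least-probable nodes; the expected code length is the sum of the merged weights.
merge 5/29 + 13/58 → 23/58
merge 8/29 + 19/58 → 35/58
merge 23/58 + 35/58 → 1
L = 23/58 + 35/58 + 1 = 2 bits/symbol.

2 bits/symbol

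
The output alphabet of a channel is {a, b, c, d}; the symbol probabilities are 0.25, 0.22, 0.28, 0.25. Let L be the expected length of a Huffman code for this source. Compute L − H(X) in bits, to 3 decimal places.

Entropy H = −Σ p log₂ p ≈ 1.9948 bits.
Huffman merges: 11/50+1/4→47/100; 1/4+7/25→53/100; 47/100+53/100→1. L = 2 ≈ 2.0000.
L − H = 2.0000 − 1.9948 = 0.005 bits.

0.005 bits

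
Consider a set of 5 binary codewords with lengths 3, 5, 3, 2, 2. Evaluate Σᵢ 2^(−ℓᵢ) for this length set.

0.78125

With common denominator 2^5 = 32: Σ 2^(−ℓᵢ) = 4/32 + 1/32 + 4/32 + 8/32 + 8/32 = 25/32 = 0.78125.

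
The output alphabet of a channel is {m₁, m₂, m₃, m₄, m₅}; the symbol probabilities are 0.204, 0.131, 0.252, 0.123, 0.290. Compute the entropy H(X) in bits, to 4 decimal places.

2.2429 bits

H = −Σ pᵢ log₂ pᵢ.
−0.204·log₂(0.204) = 0.4678
−0.131·log₂(0.131) = 0.3841
−0.252·log₂(0.252) = 0.5011
−0.123·log₂(0.123) = 0.3719
−0.290·log₂(0.290) = 0.5179
Sum ≈ 2.2429 → 2.2429 bits.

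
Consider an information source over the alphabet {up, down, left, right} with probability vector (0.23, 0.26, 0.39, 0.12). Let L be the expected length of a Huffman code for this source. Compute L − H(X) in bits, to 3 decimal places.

0.070 bits

Entropy H = −Σ p log₂ p ≈ 1.8898 bits.
Huffman merges: 3/25+23/100→7/20; 13/50+7/20→61/100; 39/100+61/100→1. L = 49/25 ≈ 1.9600.
L − H = 1.9600 − 1.8898 = 0.070 bits.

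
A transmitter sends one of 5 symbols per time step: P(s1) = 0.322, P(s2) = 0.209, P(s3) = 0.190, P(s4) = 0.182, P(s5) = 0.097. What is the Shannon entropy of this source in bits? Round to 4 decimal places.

2.2275 bits

H = −Σ pᵢ log₂ pᵢ.
−0.322·log₂(0.322) = 0.5264
−0.209·log₂(0.209) = 0.4720
−0.190·log₂(0.190) = 0.4552
−0.182·log₂(0.182) = 0.4474
−0.097·log₂(0.097) = 0.3265
Sum ≈ 2.2275 → 2.2275 bits.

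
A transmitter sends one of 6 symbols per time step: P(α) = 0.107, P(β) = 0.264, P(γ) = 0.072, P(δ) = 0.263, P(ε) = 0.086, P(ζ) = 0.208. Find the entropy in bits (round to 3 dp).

2.408 bits

H = −Σ pᵢ log₂ pᵢ.
−0.107·log₂(0.107) = 0.3450
−0.264·log₂(0.264) = 0.5072
−0.072·log₂(0.072) = 0.2733
−0.263·log₂(0.263) = 0.5068
−0.086·log₂(0.086) = 0.3044
−0.208·log₂(0.208) = 0.4712
Sum ≈ 2.4079 → 2.408 bits.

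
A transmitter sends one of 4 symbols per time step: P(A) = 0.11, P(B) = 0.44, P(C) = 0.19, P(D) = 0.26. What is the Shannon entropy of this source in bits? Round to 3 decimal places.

H = −Σ pᵢ log₂ pᵢ.
−0.11·log₂(0.11) = 0.3503
−0.44·log₂(0.44) = 0.5211
−0.19·log₂(0.19) = 0.4552
−0.26·log₂(0.26) = 0.5053
Sum ≈ 1.8319 → 1.832 bits.

1.832 bits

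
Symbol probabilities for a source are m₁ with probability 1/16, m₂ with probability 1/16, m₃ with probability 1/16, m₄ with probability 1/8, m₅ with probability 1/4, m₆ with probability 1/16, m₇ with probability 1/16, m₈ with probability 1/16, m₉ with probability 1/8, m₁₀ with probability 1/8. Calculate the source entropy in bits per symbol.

3.125 bits

Each probability is a power of 1/2, so log₂(1/p) is an integer.
H = Σ p·log₂(1/p) = 1/16·4 + 1/16·4 + 1/16·4 + 1/8·3 + 1/4·2 + 1/16·4 + 1/16·4 + 1/16·4 + 1/8·3 + 1/8·3 = 3.125 bits.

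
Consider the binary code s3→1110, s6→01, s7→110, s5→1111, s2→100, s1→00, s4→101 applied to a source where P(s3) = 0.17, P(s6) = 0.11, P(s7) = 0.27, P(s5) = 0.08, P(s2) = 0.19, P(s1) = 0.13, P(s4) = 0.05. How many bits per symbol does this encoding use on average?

L̄ = Σ pᵢ·ℓᵢ = 0.17·4 + 0.11·2 + 0.27·3 + 0.08·4 + 0.19·3 + 0.13·2 + 0.05·3 = 3.01 bits/symbol.

3.01 bits/symbol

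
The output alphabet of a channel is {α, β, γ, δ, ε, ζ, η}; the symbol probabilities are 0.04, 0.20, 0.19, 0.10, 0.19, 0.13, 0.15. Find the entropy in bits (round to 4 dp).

H = −Σ pᵢ log₂ pᵢ.
−0.04·log₂(0.04) = 0.1858
−0.20·log₂(0.20) = 0.4644
−0.19·log₂(0.19) = 0.4552
−0.10·log₂(0.10) = 0.3322
−0.19·log₂(0.19) = 0.4552
−0.13·log₂(0.13) = 0.3826
−0.15·log₂(0.15) = 0.4105
Sum ≈ 2.6860 → 2.6860 bits.

2.6860 bits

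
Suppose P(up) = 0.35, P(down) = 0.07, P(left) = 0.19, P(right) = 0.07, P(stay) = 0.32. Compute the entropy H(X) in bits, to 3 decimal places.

2.048 bits

H = −Σ pᵢ log₂ pᵢ.
−0.35·log₂(0.35) = 0.5301
−0.07·log₂(0.07) = 0.2686
−0.19·log₂(0.19) = 0.4552
−0.07·log₂(0.07) = 0.2686
−0.32·log₂(0.32) = 0.5260
Sum ≈ 2.0485 → 2.048 bits.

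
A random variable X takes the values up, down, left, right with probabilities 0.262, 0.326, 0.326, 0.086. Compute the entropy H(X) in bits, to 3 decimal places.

1.865 bits

H = −Σ pᵢ log₂ pᵢ.
−0.262·log₂(0.262) = 0.5063
−0.326·log₂(0.326) = 0.5272
−0.326·log₂(0.326) = 0.5272
−0.086·log₂(0.086) = 0.3044
Sum ≈ 1.8650 → 1.865 bits.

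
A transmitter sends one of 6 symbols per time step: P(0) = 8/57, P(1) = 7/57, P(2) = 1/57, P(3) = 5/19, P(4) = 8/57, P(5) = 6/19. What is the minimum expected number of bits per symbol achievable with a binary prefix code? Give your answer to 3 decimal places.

2.421 bits/symbol

Repeatedly combine the two least-probable nodes; the expected code length is the sum of the merged weights.
merge 1/57 + 7/57 → 8/57
merge 8/57 + 8/57 → 16/57
merge 8/57 + 5/19 → 23/57
merge 16/57 + 6/19 → 34/57
merge 23/57 + 34/57 → 1
L = 8/57 + 16/57 + 23/57 + 34/57 + 1 = 46/19 ≈ 2.421 bits/symbol.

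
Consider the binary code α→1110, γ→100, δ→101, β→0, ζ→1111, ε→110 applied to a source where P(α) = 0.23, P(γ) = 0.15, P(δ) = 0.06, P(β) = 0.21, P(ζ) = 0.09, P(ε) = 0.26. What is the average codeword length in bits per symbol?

L̄ = Σ pᵢ·ℓᵢ = 0.23·4 + 0.15·3 + 0.06·3 + 0.21·1 + 0.09·4 + 0.26·3 = 2.9 bits/symbol.

2.9 bits/symbol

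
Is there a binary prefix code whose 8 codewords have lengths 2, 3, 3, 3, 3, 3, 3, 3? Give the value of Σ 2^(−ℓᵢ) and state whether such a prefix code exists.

1.125; no

With common denominator 2^3 = 8: Σ 2^(−ℓᵢ) = 2/8 + 1/8 + 1/8 + 1/8 + 1/8 + 1/8 + 1/8 + 1/8 = 9/8 = 1.125.
Kraft's inequality requires Σ ≤ 1; here Σ = 1.125 > 1, so no such prefix code exists.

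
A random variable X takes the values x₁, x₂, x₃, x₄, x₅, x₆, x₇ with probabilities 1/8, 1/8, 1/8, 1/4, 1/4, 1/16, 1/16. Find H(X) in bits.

2.625 bits

Each probability is a power of 1/2, so log₂(1/p) is an integer.
H = Σ p·log₂(1/p) = 1/8·3 + 1/8·3 + 1/8·3 + 1/4·2 + 1/4·2 + 1/16·4 + 1/16·4 = 2.625 bits.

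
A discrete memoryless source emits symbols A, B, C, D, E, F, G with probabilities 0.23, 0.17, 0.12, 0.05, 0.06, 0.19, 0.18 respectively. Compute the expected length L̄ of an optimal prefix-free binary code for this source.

2.69 bits/symbol

Repeatedly combine the two least-probable nodes; the expected code length is the sum of the merged weights.
merge 1/20 + 3/50 → 11/100
merge 11/100 + 3/25 → 23/100
merge 17/100 + 9/50 → 7/20
merge 19/100 + 23/100 → 21/50
merge 23/100 + 7/20 → 29/50
merge 21/50 + 29/50 → 1
L = 11/100 + 23/100 + 7/20 + 21/50 + 29/50 + 1 = 269/100 = 2.69 bits/symbol.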